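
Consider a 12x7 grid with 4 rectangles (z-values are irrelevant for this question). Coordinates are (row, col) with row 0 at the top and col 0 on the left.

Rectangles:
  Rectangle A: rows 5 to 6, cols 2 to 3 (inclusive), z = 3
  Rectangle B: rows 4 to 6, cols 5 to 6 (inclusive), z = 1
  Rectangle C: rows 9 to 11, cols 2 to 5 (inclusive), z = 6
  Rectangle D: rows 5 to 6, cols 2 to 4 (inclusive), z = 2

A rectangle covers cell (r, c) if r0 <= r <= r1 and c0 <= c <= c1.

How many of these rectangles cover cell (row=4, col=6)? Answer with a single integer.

Check cell (4,6):
  A: rows 5-6 cols 2-3 -> outside (row miss)
  B: rows 4-6 cols 5-6 -> covers
  C: rows 9-11 cols 2-5 -> outside (row miss)
  D: rows 5-6 cols 2-4 -> outside (row miss)
Count covering = 1

Answer: 1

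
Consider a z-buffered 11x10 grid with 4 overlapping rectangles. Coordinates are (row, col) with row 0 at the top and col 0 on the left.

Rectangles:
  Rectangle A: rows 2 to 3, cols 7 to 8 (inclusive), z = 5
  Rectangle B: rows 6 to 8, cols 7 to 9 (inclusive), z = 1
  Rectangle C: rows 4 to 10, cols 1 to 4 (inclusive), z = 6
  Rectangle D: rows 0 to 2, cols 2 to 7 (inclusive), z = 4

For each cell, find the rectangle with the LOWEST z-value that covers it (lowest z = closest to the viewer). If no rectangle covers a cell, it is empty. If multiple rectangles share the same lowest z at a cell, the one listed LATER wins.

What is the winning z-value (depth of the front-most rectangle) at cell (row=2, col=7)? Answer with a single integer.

Check cell (2,7):
  A: rows 2-3 cols 7-8 z=5 -> covers; best now A (z=5)
  B: rows 6-8 cols 7-9 -> outside (row miss)
  C: rows 4-10 cols 1-4 -> outside (row miss)
  D: rows 0-2 cols 2-7 z=4 -> covers; best now D (z=4)
Winner: D at z=4

Answer: 4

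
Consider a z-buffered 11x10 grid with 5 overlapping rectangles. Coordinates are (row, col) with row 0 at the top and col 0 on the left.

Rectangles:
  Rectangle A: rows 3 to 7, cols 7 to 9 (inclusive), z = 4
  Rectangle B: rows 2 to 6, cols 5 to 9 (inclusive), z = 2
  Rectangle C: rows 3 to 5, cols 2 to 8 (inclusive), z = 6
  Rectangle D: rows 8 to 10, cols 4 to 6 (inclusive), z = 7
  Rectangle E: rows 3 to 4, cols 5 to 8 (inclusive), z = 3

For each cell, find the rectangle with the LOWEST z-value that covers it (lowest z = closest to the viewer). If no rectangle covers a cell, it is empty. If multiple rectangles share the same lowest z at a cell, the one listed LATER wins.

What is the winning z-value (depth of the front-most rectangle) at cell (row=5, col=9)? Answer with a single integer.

Check cell (5,9):
  A: rows 3-7 cols 7-9 z=4 -> covers; best now A (z=4)
  B: rows 2-6 cols 5-9 z=2 -> covers; best now B (z=2)
  C: rows 3-5 cols 2-8 -> outside (col miss)
  D: rows 8-10 cols 4-6 -> outside (row miss)
  E: rows 3-4 cols 5-8 -> outside (row miss)
Winner: B at z=2

Answer: 2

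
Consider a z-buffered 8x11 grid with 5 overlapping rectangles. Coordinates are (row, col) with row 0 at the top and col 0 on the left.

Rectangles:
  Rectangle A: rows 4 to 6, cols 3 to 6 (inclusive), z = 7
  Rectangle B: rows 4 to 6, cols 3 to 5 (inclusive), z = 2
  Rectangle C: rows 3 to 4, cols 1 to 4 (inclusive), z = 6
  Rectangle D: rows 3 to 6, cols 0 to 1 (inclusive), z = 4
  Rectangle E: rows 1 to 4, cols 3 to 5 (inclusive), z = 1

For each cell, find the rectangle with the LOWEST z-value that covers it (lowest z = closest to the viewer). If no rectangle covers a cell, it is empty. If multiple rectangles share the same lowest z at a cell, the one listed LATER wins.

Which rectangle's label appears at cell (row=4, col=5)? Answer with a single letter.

Answer: E

Derivation:
Check cell (4,5):
  A: rows 4-6 cols 3-6 z=7 -> covers; best now A (z=7)
  B: rows 4-6 cols 3-5 z=2 -> covers; best now B (z=2)
  C: rows 3-4 cols 1-4 -> outside (col miss)
  D: rows 3-6 cols 0-1 -> outside (col miss)
  E: rows 1-4 cols 3-5 z=1 -> covers; best now E (z=1)
Winner: E at z=1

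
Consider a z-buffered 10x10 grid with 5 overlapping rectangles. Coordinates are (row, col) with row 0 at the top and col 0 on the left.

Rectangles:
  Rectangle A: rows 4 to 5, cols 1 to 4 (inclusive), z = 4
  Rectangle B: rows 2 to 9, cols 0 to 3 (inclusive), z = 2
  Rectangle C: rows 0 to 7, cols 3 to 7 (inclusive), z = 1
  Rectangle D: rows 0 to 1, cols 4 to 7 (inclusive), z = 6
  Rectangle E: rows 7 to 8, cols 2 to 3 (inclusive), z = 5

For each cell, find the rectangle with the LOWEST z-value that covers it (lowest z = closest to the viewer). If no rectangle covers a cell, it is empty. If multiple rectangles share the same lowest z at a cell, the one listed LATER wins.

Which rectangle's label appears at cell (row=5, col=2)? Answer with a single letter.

Answer: B

Derivation:
Check cell (5,2):
  A: rows 4-5 cols 1-4 z=4 -> covers; best now A (z=4)
  B: rows 2-9 cols 0-3 z=2 -> covers; best now B (z=2)
  C: rows 0-7 cols 3-7 -> outside (col miss)
  D: rows 0-1 cols 4-7 -> outside (row miss)
  E: rows 7-8 cols 2-3 -> outside (row miss)
Winner: B at z=2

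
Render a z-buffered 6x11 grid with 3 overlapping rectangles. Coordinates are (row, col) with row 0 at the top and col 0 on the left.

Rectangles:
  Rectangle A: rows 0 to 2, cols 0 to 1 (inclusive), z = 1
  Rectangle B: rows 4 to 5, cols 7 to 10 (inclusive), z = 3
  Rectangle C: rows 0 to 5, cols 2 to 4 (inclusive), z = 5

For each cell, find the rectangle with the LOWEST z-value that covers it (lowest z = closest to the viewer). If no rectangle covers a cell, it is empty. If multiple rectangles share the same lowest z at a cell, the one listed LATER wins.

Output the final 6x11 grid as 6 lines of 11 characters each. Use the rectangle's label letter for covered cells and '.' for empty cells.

AACCC......
AACCC......
AACCC......
..CCC......
..CCC..BBBB
..CCC..BBBB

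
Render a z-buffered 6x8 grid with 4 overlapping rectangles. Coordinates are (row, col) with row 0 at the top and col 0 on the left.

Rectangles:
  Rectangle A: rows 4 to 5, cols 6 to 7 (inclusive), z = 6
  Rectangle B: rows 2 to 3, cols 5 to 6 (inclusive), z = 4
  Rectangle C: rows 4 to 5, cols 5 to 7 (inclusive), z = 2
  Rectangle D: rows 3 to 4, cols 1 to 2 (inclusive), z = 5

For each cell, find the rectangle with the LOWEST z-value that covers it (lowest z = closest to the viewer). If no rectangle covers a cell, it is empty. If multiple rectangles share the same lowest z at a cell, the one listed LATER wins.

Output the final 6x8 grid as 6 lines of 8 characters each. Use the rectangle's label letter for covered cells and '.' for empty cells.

........
........
.....BB.
.DD..BB.
.DD..CCC
.....CCC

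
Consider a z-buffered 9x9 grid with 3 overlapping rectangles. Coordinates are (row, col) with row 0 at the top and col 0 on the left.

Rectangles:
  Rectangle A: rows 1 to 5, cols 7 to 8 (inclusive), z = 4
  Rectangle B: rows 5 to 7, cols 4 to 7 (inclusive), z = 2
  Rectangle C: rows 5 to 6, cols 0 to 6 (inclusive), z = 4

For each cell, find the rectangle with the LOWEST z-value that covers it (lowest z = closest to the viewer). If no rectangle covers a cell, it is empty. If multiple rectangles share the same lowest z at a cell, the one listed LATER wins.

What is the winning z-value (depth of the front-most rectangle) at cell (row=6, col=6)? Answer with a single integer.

Check cell (6,6):
  A: rows 1-5 cols 7-8 -> outside (row miss)
  B: rows 5-7 cols 4-7 z=2 -> covers; best now B (z=2)
  C: rows 5-6 cols 0-6 z=4 -> covers; best now B (z=2)
Winner: B at z=2

Answer: 2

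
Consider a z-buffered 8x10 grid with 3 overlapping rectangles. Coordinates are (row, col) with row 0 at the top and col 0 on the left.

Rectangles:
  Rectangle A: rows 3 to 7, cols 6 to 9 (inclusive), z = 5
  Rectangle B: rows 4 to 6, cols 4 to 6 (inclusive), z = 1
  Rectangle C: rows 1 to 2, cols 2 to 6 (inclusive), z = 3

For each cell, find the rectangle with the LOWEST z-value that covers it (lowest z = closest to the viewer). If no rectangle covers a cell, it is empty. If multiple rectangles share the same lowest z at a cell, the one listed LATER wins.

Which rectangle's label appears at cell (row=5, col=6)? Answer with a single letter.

Check cell (5,6):
  A: rows 3-7 cols 6-9 z=5 -> covers; best now A (z=5)
  B: rows 4-6 cols 4-6 z=1 -> covers; best now B (z=1)
  C: rows 1-2 cols 2-6 -> outside (row miss)
Winner: B at z=1

Answer: B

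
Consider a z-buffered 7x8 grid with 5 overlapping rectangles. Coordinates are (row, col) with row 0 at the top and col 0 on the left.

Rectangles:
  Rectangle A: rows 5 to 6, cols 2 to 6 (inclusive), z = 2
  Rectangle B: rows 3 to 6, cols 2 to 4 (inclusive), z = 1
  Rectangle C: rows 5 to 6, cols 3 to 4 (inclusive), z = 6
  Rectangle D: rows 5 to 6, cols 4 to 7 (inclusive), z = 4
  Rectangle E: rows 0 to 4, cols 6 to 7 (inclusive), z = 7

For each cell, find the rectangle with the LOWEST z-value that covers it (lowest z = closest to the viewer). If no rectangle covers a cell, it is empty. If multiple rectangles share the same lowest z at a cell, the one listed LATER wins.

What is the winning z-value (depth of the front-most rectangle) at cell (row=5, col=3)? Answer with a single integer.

Check cell (5,3):
  A: rows 5-6 cols 2-6 z=2 -> covers; best now A (z=2)
  B: rows 3-6 cols 2-4 z=1 -> covers; best now B (z=1)
  C: rows 5-6 cols 3-4 z=6 -> covers; best now B (z=1)
  D: rows 5-6 cols 4-7 -> outside (col miss)
  E: rows 0-4 cols 6-7 -> outside (row miss)
Winner: B at z=1

Answer: 1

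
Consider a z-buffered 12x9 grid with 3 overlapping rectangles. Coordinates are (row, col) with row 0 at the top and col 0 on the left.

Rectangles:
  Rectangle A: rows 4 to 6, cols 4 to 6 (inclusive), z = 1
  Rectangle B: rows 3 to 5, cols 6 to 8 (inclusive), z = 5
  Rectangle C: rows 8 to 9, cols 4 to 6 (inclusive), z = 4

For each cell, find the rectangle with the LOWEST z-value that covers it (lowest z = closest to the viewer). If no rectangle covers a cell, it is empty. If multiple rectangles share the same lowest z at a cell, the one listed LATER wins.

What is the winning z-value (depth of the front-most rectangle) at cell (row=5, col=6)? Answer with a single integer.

Check cell (5,6):
  A: rows 4-6 cols 4-6 z=1 -> covers; best now A (z=1)
  B: rows 3-5 cols 6-8 z=5 -> covers; best now A (z=1)
  C: rows 8-9 cols 4-6 -> outside (row miss)
Winner: A at z=1

Answer: 1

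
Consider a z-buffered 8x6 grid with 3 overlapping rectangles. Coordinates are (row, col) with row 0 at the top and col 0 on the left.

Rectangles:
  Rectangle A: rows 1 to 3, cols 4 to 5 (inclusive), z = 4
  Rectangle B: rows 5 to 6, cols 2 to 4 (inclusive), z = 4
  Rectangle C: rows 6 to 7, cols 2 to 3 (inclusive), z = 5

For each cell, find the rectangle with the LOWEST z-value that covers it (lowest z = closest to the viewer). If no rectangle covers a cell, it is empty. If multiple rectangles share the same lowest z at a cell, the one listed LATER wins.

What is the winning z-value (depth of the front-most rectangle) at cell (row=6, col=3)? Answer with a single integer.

Answer: 4

Derivation:
Check cell (6,3):
  A: rows 1-3 cols 4-5 -> outside (row miss)
  B: rows 5-6 cols 2-4 z=4 -> covers; best now B (z=4)
  C: rows 6-7 cols 2-3 z=5 -> covers; best now B (z=4)
Winner: B at z=4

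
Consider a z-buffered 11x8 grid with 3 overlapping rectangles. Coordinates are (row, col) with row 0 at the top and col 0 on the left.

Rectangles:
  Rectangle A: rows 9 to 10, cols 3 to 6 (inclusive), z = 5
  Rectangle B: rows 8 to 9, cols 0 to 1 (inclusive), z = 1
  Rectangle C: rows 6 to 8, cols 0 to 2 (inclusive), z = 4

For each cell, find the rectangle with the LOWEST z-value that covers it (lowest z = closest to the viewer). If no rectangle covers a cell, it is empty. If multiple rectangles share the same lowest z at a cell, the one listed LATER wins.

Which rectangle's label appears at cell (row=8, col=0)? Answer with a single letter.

Check cell (8,0):
  A: rows 9-10 cols 3-6 -> outside (row miss)
  B: rows 8-9 cols 0-1 z=1 -> covers; best now B (z=1)
  C: rows 6-8 cols 0-2 z=4 -> covers; best now B (z=1)
Winner: B at z=1

Answer: B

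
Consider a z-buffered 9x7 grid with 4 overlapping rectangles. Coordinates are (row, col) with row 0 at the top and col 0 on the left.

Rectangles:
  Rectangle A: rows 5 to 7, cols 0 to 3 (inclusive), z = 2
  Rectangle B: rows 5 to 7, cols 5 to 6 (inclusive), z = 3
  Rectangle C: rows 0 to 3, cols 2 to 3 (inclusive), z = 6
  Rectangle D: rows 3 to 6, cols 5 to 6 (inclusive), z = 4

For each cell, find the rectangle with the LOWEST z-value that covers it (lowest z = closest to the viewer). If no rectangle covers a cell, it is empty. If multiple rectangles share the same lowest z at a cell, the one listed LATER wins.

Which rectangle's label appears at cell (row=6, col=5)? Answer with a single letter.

Answer: B

Derivation:
Check cell (6,5):
  A: rows 5-7 cols 0-3 -> outside (col miss)
  B: rows 5-7 cols 5-6 z=3 -> covers; best now B (z=3)
  C: rows 0-3 cols 2-3 -> outside (row miss)
  D: rows 3-6 cols 5-6 z=4 -> covers; best now B (z=3)
Winner: B at z=3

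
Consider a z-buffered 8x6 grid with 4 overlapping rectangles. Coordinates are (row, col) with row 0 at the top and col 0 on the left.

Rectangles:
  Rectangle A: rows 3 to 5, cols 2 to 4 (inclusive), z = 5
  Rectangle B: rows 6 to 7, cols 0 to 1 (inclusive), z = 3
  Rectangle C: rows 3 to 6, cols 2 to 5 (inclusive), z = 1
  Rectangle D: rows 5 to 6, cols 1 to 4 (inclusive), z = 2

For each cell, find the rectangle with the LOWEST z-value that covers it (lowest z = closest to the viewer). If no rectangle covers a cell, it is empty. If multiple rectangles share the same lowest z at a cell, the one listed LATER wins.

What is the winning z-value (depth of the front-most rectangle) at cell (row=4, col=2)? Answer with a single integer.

Check cell (4,2):
  A: rows 3-5 cols 2-4 z=5 -> covers; best now A (z=5)
  B: rows 6-7 cols 0-1 -> outside (row miss)
  C: rows 3-6 cols 2-5 z=1 -> covers; best now C (z=1)
  D: rows 5-6 cols 1-4 -> outside (row miss)
Winner: C at z=1

Answer: 1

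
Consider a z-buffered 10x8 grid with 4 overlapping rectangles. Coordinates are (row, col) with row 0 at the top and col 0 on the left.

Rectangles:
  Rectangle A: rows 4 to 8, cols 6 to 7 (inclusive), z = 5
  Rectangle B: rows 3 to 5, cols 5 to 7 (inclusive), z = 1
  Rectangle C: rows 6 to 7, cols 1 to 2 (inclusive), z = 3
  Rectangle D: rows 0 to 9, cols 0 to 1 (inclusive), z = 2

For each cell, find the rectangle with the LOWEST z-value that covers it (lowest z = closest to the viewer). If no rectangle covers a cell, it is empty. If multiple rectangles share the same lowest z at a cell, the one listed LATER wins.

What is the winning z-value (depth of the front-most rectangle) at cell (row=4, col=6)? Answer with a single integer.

Answer: 1

Derivation:
Check cell (4,6):
  A: rows 4-8 cols 6-7 z=5 -> covers; best now A (z=5)
  B: rows 3-5 cols 5-7 z=1 -> covers; best now B (z=1)
  C: rows 6-7 cols 1-2 -> outside (row miss)
  D: rows 0-9 cols 0-1 -> outside (col miss)
Winner: B at z=1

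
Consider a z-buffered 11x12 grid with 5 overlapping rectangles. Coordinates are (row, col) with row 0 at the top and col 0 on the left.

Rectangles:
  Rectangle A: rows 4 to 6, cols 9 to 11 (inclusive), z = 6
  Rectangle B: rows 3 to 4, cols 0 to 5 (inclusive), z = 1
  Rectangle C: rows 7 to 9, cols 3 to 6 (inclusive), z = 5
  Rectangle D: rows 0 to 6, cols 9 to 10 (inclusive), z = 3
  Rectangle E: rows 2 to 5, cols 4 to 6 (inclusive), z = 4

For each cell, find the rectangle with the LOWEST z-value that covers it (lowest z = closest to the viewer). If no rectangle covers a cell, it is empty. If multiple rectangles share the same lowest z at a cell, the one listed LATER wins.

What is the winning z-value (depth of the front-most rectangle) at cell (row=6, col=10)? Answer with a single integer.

Check cell (6,10):
  A: rows 4-6 cols 9-11 z=6 -> covers; best now A (z=6)
  B: rows 3-4 cols 0-5 -> outside (row miss)
  C: rows 7-9 cols 3-6 -> outside (row miss)
  D: rows 0-6 cols 9-10 z=3 -> covers; best now D (z=3)
  E: rows 2-5 cols 4-6 -> outside (row miss)
Winner: D at z=3

Answer: 3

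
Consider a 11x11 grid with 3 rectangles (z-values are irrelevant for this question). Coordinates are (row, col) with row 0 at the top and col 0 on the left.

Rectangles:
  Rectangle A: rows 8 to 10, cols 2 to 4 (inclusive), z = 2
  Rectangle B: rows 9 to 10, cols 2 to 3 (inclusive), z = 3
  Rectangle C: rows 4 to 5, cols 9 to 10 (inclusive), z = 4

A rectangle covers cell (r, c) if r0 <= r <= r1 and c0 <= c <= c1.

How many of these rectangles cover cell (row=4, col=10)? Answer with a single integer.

Answer: 1

Derivation:
Check cell (4,10):
  A: rows 8-10 cols 2-4 -> outside (row miss)
  B: rows 9-10 cols 2-3 -> outside (row miss)
  C: rows 4-5 cols 9-10 -> covers
Count covering = 1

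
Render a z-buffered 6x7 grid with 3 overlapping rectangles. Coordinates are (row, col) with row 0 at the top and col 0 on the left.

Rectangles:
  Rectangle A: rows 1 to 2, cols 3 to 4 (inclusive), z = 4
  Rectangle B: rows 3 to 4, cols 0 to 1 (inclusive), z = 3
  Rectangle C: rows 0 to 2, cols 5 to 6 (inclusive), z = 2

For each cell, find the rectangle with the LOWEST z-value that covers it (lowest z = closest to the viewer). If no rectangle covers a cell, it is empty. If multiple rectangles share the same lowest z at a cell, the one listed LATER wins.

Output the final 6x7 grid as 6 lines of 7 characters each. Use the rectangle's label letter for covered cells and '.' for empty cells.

.....CC
...AACC
...AACC
BB.....
BB.....
.......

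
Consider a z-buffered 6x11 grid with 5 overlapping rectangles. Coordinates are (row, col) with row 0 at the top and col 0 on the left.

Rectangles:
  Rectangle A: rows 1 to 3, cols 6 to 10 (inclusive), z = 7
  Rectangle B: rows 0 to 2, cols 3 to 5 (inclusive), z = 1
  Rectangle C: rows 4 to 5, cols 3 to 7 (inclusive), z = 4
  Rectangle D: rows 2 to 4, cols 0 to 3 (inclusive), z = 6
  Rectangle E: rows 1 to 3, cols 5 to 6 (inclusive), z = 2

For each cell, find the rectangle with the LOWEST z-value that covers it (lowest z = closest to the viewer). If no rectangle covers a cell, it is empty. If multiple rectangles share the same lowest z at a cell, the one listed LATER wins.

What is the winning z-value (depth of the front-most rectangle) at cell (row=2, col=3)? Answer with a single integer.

Answer: 1

Derivation:
Check cell (2,3):
  A: rows 1-3 cols 6-10 -> outside (col miss)
  B: rows 0-2 cols 3-5 z=1 -> covers; best now B (z=1)
  C: rows 4-5 cols 3-7 -> outside (row miss)
  D: rows 2-4 cols 0-3 z=6 -> covers; best now B (z=1)
  E: rows 1-3 cols 5-6 -> outside (col miss)
Winner: B at z=1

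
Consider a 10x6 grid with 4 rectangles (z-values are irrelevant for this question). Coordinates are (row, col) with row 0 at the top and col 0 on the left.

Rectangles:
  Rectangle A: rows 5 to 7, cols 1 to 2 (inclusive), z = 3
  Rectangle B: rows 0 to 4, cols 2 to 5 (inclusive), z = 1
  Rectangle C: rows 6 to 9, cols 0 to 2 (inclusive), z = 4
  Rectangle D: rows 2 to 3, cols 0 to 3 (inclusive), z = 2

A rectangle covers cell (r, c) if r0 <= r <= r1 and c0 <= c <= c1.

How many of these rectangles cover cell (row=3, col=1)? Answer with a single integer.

Answer: 1

Derivation:
Check cell (3,1):
  A: rows 5-7 cols 1-2 -> outside (row miss)
  B: rows 0-4 cols 2-5 -> outside (col miss)
  C: rows 6-9 cols 0-2 -> outside (row miss)
  D: rows 2-3 cols 0-3 -> covers
Count covering = 1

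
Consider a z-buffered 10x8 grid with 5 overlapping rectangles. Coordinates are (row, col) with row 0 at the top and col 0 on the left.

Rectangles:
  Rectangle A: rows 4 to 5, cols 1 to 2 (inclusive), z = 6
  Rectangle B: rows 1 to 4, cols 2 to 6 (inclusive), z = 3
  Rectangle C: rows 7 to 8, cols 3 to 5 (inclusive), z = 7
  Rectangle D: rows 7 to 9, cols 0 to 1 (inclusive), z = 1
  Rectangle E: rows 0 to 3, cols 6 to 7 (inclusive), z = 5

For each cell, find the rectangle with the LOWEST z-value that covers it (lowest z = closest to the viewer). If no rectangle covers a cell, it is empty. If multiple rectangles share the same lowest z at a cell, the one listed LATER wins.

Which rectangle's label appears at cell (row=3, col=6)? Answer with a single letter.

Check cell (3,6):
  A: rows 4-5 cols 1-2 -> outside (row miss)
  B: rows 1-4 cols 2-6 z=3 -> covers; best now B (z=3)
  C: rows 7-8 cols 3-5 -> outside (row miss)
  D: rows 7-9 cols 0-1 -> outside (row miss)
  E: rows 0-3 cols 6-7 z=5 -> covers; best now B (z=3)
Winner: B at z=3

Answer: B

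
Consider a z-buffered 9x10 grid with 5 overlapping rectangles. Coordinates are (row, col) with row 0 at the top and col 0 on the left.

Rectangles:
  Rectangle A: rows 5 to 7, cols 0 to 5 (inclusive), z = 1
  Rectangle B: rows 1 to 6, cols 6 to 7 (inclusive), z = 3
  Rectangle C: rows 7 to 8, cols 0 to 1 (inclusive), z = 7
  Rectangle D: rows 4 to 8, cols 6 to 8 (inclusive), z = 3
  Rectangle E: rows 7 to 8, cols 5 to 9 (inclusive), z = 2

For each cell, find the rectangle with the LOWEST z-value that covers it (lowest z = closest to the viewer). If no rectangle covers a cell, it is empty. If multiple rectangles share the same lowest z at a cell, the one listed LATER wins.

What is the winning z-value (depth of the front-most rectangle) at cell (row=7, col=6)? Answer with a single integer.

Check cell (7,6):
  A: rows 5-7 cols 0-5 -> outside (col miss)
  B: rows 1-6 cols 6-7 -> outside (row miss)
  C: rows 7-8 cols 0-1 -> outside (col miss)
  D: rows 4-8 cols 6-8 z=3 -> covers; best now D (z=3)
  E: rows 7-8 cols 5-9 z=2 -> covers; best now E (z=2)
Winner: E at z=2

Answer: 2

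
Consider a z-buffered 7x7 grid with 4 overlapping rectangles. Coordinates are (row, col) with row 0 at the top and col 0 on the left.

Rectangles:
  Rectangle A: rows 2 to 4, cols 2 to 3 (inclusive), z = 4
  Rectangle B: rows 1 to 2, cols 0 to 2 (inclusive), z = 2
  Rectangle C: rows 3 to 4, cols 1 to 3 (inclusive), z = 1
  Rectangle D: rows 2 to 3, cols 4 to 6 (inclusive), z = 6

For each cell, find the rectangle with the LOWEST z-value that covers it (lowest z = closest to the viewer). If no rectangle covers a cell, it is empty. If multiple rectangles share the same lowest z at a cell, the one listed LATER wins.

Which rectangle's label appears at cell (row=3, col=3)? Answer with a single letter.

Answer: C

Derivation:
Check cell (3,3):
  A: rows 2-4 cols 2-3 z=4 -> covers; best now A (z=4)
  B: rows 1-2 cols 0-2 -> outside (row miss)
  C: rows 3-4 cols 1-3 z=1 -> covers; best now C (z=1)
  D: rows 2-3 cols 4-6 -> outside (col miss)
Winner: C at z=1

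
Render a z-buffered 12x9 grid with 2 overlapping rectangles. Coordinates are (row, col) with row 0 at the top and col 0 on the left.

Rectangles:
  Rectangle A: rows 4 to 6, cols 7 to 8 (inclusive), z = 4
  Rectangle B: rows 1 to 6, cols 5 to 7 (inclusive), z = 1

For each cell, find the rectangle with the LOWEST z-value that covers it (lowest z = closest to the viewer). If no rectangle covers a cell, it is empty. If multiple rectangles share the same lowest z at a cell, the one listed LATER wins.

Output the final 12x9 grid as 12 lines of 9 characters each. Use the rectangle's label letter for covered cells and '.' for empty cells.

.........
.....BBB.
.....BBB.
.....BBB.
.....BBBA
.....BBBA
.....BBBA
.........
.........
.........
.........
.........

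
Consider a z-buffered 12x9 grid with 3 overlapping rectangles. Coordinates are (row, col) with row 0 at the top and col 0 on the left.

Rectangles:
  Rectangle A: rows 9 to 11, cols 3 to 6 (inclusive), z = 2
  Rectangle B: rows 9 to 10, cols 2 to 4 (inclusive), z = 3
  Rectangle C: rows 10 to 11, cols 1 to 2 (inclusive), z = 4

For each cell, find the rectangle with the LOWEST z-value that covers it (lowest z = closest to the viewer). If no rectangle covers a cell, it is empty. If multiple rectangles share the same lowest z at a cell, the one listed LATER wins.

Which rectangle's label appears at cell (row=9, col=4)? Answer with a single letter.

Check cell (9,4):
  A: rows 9-11 cols 3-6 z=2 -> covers; best now A (z=2)
  B: rows 9-10 cols 2-4 z=3 -> covers; best now A (z=2)
  C: rows 10-11 cols 1-2 -> outside (row miss)
Winner: A at z=2

Answer: A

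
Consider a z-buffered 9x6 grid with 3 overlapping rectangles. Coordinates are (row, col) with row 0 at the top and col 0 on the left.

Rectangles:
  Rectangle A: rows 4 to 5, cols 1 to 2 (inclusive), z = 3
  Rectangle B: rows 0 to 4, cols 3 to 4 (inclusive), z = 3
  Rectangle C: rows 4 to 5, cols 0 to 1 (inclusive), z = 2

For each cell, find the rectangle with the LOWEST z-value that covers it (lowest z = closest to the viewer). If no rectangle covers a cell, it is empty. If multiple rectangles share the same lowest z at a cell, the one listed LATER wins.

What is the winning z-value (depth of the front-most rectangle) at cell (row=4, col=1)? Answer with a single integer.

Check cell (4,1):
  A: rows 4-5 cols 1-2 z=3 -> covers; best now A (z=3)
  B: rows 0-4 cols 3-4 -> outside (col miss)
  C: rows 4-5 cols 0-1 z=2 -> covers; best now C (z=2)
Winner: C at z=2

Answer: 2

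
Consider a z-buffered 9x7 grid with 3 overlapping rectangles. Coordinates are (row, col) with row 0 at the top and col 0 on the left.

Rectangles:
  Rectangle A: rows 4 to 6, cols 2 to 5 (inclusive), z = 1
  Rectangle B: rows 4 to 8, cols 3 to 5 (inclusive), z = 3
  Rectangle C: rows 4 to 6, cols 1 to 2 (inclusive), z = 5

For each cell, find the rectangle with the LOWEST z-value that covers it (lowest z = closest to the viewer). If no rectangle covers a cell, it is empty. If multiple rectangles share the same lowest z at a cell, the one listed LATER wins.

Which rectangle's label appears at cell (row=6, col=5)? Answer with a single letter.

Check cell (6,5):
  A: rows 4-6 cols 2-5 z=1 -> covers; best now A (z=1)
  B: rows 4-8 cols 3-5 z=3 -> covers; best now A (z=1)
  C: rows 4-6 cols 1-2 -> outside (col miss)
Winner: A at z=1

Answer: A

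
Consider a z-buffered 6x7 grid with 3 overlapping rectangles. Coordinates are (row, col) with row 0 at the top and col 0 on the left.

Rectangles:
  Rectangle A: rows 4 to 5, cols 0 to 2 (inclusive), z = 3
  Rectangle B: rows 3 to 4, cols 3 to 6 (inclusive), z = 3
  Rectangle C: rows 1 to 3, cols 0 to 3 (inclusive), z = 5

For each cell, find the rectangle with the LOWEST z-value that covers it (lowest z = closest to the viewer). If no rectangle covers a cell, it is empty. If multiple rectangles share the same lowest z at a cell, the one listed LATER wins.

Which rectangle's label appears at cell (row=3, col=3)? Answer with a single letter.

Check cell (3,3):
  A: rows 4-5 cols 0-2 -> outside (row miss)
  B: rows 3-4 cols 3-6 z=3 -> covers; best now B (z=3)
  C: rows 1-3 cols 0-3 z=5 -> covers; best now B (z=3)
Winner: B at z=3

Answer: B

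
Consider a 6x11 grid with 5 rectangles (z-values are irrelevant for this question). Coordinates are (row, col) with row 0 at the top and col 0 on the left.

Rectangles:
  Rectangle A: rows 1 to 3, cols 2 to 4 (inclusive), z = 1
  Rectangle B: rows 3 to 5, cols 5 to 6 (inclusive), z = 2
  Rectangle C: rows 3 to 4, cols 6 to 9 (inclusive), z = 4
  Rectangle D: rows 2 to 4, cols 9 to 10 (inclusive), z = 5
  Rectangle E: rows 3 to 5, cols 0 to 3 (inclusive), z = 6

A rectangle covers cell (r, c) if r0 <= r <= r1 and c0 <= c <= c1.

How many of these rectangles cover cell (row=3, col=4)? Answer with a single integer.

Check cell (3,4):
  A: rows 1-3 cols 2-4 -> covers
  B: rows 3-5 cols 5-6 -> outside (col miss)
  C: rows 3-4 cols 6-9 -> outside (col miss)
  D: rows 2-4 cols 9-10 -> outside (col miss)
  E: rows 3-5 cols 0-3 -> outside (col miss)
Count covering = 1

Answer: 1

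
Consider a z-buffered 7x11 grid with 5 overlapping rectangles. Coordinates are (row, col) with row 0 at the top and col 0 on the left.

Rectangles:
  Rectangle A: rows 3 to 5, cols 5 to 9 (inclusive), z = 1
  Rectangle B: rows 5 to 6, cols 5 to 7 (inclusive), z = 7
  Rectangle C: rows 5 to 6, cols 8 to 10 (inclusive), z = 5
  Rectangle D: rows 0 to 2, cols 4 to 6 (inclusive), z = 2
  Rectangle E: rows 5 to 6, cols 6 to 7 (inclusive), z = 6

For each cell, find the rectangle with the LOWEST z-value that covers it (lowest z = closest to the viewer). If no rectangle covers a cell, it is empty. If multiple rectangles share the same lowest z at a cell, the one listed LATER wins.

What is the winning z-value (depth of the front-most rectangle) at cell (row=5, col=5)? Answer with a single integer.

Answer: 1

Derivation:
Check cell (5,5):
  A: rows 3-5 cols 5-9 z=1 -> covers; best now A (z=1)
  B: rows 5-6 cols 5-7 z=7 -> covers; best now A (z=1)
  C: rows 5-6 cols 8-10 -> outside (col miss)
  D: rows 0-2 cols 4-6 -> outside (row miss)
  E: rows 5-6 cols 6-7 -> outside (col miss)
Winner: A at z=1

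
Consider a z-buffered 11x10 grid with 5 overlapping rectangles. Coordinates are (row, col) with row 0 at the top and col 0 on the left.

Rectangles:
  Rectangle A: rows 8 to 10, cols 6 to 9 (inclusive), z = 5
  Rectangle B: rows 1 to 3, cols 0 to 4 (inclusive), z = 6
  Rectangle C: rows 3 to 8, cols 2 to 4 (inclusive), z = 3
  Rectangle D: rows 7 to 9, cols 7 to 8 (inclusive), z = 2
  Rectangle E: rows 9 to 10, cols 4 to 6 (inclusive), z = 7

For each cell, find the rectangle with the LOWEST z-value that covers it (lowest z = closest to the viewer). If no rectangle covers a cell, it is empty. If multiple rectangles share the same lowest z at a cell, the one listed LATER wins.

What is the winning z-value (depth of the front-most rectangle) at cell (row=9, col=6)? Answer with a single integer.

Answer: 5

Derivation:
Check cell (9,6):
  A: rows 8-10 cols 6-9 z=5 -> covers; best now A (z=5)
  B: rows 1-3 cols 0-4 -> outside (row miss)
  C: rows 3-8 cols 2-4 -> outside (row miss)
  D: rows 7-9 cols 7-8 -> outside (col miss)
  E: rows 9-10 cols 4-6 z=7 -> covers; best now A (z=5)
Winner: A at z=5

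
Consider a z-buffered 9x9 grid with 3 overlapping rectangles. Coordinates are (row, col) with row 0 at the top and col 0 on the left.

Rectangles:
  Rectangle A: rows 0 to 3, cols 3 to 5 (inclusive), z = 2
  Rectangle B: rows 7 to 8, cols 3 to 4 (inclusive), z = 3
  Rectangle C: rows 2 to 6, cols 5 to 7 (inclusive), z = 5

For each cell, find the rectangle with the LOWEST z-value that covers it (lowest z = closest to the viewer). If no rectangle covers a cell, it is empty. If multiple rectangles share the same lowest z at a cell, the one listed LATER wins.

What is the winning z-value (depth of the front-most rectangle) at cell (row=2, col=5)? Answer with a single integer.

Answer: 2

Derivation:
Check cell (2,5):
  A: rows 0-3 cols 3-5 z=2 -> covers; best now A (z=2)
  B: rows 7-8 cols 3-4 -> outside (row miss)
  C: rows 2-6 cols 5-7 z=5 -> covers; best now A (z=2)
Winner: A at z=2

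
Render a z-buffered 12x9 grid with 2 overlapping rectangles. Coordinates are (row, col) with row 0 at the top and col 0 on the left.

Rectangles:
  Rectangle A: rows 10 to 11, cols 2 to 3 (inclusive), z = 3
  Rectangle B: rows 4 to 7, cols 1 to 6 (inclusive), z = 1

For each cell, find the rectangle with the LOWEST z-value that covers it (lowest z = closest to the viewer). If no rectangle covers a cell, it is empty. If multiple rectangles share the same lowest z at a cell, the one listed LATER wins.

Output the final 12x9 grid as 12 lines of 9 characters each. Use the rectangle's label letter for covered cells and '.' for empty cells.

.........
.........
.........
.........
.BBBBBB..
.BBBBBB..
.BBBBBB..
.BBBBBB..
.........
.........
..AA.....
..AA.....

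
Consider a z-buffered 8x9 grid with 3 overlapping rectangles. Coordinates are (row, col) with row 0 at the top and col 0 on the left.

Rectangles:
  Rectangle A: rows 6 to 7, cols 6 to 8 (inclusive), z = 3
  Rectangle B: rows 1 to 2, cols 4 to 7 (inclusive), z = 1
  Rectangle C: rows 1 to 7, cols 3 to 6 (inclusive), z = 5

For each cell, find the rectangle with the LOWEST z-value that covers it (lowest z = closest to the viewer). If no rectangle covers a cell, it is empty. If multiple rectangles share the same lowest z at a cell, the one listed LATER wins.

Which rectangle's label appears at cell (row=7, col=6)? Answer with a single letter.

Check cell (7,6):
  A: rows 6-7 cols 6-8 z=3 -> covers; best now A (z=3)
  B: rows 1-2 cols 4-7 -> outside (row miss)
  C: rows 1-7 cols 3-6 z=5 -> covers; best now A (z=3)
Winner: A at z=3

Answer: A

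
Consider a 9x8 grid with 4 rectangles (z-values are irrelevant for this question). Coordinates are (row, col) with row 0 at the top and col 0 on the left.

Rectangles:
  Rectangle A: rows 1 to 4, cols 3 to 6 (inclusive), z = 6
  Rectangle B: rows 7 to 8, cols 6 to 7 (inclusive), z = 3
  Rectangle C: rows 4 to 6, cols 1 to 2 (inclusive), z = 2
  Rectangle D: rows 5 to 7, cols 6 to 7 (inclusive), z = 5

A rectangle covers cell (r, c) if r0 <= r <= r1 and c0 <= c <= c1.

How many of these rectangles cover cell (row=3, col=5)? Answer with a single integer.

Answer: 1

Derivation:
Check cell (3,5):
  A: rows 1-4 cols 3-6 -> covers
  B: rows 7-8 cols 6-7 -> outside (row miss)
  C: rows 4-6 cols 1-2 -> outside (row miss)
  D: rows 5-7 cols 6-7 -> outside (row miss)
Count covering = 1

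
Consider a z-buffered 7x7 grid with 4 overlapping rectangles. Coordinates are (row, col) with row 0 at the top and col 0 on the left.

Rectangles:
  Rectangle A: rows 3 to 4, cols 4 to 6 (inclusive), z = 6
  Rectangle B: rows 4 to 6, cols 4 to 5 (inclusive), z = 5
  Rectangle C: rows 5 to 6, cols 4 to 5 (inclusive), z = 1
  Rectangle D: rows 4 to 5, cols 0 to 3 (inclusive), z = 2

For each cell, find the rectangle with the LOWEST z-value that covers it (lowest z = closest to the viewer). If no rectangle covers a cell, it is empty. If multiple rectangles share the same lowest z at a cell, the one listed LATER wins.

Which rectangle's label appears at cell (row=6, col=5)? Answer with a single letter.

Check cell (6,5):
  A: rows 3-4 cols 4-6 -> outside (row miss)
  B: rows 4-6 cols 4-5 z=5 -> covers; best now B (z=5)
  C: rows 5-6 cols 4-5 z=1 -> covers; best now C (z=1)
  D: rows 4-5 cols 0-3 -> outside (row miss)
Winner: C at z=1

Answer: C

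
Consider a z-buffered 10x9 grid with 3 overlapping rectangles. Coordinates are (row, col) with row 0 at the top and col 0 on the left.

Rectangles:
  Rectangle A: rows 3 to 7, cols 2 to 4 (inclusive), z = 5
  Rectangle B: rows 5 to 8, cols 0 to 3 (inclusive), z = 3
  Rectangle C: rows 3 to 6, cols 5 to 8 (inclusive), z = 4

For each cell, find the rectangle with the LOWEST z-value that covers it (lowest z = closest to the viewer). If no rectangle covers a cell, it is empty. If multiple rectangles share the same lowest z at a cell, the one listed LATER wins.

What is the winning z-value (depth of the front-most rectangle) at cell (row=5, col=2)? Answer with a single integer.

Answer: 3

Derivation:
Check cell (5,2):
  A: rows 3-7 cols 2-4 z=5 -> covers; best now A (z=5)
  B: rows 5-8 cols 0-3 z=3 -> covers; best now B (z=3)
  C: rows 3-6 cols 5-8 -> outside (col miss)
Winner: B at z=3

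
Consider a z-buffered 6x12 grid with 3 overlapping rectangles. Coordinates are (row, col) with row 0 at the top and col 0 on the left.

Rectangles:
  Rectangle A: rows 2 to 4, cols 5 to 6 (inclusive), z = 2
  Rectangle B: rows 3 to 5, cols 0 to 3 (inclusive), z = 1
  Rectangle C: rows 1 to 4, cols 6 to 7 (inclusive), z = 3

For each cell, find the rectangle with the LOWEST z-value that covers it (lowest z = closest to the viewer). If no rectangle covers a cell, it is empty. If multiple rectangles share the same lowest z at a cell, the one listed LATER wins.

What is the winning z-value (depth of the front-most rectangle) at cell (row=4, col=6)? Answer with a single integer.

Answer: 2

Derivation:
Check cell (4,6):
  A: rows 2-4 cols 5-6 z=2 -> covers; best now A (z=2)
  B: rows 3-5 cols 0-3 -> outside (col miss)
  C: rows 1-4 cols 6-7 z=3 -> covers; best now A (z=2)
Winner: A at z=2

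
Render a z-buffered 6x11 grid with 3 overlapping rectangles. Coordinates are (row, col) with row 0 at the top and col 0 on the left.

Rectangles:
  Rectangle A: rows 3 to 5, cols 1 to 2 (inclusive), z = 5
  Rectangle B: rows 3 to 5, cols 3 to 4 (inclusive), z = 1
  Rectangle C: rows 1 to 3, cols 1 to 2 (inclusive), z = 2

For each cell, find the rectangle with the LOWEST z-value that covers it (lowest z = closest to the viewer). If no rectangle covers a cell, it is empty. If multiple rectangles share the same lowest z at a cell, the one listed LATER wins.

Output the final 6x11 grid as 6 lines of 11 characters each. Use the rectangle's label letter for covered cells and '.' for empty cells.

...........
.CC........
.CC........
.CCBB......
.AABB......
.AABB......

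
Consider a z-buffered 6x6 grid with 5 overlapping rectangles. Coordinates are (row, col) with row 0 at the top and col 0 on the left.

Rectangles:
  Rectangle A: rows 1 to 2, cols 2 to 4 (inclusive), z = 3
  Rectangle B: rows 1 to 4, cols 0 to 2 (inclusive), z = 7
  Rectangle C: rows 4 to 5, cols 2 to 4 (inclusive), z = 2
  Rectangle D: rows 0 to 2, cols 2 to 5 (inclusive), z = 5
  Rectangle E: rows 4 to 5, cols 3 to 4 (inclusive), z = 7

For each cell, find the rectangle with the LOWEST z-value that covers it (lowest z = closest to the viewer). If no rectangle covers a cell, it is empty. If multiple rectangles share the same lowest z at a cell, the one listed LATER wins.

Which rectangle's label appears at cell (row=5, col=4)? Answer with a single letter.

Check cell (5,4):
  A: rows 1-2 cols 2-4 -> outside (row miss)
  B: rows 1-4 cols 0-2 -> outside (row miss)
  C: rows 4-5 cols 2-4 z=2 -> covers; best now C (z=2)
  D: rows 0-2 cols 2-5 -> outside (row miss)
  E: rows 4-5 cols 3-4 z=7 -> covers; best now C (z=2)
Winner: C at z=2

Answer: C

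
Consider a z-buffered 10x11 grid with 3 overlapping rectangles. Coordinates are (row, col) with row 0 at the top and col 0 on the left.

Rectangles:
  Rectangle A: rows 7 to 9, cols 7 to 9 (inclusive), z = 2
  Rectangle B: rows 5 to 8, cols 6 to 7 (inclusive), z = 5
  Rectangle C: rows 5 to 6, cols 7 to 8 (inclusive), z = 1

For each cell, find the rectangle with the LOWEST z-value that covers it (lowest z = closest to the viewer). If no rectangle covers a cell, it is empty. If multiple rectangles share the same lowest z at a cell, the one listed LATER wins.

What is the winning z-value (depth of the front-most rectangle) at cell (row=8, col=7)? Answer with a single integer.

Answer: 2

Derivation:
Check cell (8,7):
  A: rows 7-9 cols 7-9 z=2 -> covers; best now A (z=2)
  B: rows 5-8 cols 6-7 z=5 -> covers; best now A (z=2)
  C: rows 5-6 cols 7-8 -> outside (row miss)
Winner: A at z=2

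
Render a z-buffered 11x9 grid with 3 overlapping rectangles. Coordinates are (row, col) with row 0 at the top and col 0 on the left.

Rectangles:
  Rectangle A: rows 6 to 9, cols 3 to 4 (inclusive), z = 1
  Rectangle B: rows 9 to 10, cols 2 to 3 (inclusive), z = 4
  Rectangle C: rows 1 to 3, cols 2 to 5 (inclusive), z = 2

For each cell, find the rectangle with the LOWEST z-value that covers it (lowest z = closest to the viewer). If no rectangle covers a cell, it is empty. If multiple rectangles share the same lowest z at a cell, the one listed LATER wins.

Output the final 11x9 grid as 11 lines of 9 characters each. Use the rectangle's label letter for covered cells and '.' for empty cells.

.........
..CCCC...
..CCCC...
..CCCC...
.........
.........
...AA....
...AA....
...AA....
..BAA....
..BB.....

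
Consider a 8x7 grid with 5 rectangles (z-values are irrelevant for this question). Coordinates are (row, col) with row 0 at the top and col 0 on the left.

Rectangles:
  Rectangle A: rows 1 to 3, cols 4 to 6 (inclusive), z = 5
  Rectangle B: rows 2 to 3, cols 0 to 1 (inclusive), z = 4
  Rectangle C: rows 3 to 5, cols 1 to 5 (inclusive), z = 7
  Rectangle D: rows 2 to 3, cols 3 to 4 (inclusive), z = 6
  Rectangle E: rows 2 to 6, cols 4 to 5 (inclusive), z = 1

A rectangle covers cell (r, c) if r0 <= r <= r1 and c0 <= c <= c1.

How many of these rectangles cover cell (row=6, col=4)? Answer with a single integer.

Check cell (6,4):
  A: rows 1-3 cols 4-6 -> outside (row miss)
  B: rows 2-3 cols 0-1 -> outside (row miss)
  C: rows 3-5 cols 1-5 -> outside (row miss)
  D: rows 2-3 cols 3-4 -> outside (row miss)
  E: rows 2-6 cols 4-5 -> covers
Count covering = 1

Answer: 1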